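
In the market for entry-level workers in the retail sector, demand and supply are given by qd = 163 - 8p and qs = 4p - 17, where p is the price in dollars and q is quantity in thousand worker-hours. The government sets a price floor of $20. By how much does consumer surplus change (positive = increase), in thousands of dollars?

-115

Setting quantity demanded equal to quantity supplied, 163 - 8p = 4p - 17, gives p* = 15 and q* = 43.
Because the floor (20) lies above the market-clearing price, it is binding.
At p = 20: qd = 163 - 8·20 = 3 and qs = 4·20 - 17 = 63.
Consumer surplus without the control is ½ · (20.375 - 15) · 43 = 115.5625.
With the floor, consumers buy 3 units at 20, so CS = ½ · (20.375 - 20) · 3 = 0.5625.
Change in consumer surplus = 0.5625 - 115.5625 = -115.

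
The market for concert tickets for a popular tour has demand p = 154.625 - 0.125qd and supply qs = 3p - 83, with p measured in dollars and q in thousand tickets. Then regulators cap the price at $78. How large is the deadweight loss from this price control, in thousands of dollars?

Rearranging demand gives qd = 1237 - 8p. Setting quantity demanded equal to quantity supplied, 1237 - 8p = 3p - 83, gives p* = 120 and q* = 277.
The ceiling of 78 is below the equilibrium price 120, so it binds.
At p = 78: qd = 1237 - 8·78 = 613 and qs = 3·78 - 83 = 151.
Quantity traded falls to 151. At q = 151 the demand price is (1237 - 151)/8 = 135.75 and the supply price is (83 + 151)/3 = 78.
Deadweight loss = ½ · (135.75 - 78) · (277 - 151) = ½ · 57.75 · 126 = 3638.25.

3638.25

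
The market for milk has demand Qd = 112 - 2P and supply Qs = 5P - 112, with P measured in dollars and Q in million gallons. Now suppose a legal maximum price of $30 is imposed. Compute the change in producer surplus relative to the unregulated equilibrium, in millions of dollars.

Equilibrium: 112 - 2P = 5P - 112, so 224 = 7P and P* = 32, Q* = 48.
The ceiling of 30 is below the equilibrium price 32, so it binds.
At P = 30: Qd = 112 - 2·30 = 52 and Qs = 5·30 - 112 = 38.
Producer surplus without the control is ½ · (32 - 22.4) · 48 = 230.4.
With the ceiling, producers sell 38 units at 30, so PS = ½ · (30 - 22.4) · 38 = 144.4.
Change in producer surplus = 144.4 - 230.4 = -86.

-86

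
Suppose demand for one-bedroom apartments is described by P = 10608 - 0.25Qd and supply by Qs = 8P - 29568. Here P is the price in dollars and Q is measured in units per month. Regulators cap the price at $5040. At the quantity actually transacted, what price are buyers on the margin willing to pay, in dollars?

7920

Rearranging demand gives Qd = 42432 - 4P. Equilibrium: 42432 - 4P = 8P - 29568, so 72000 = 12P and P* = 6000, Q* = 18432.
Since 5040 < 6000, the ceiling is binding.
At P = 5040: Qd = 42432 - 4·5040 = 22272 and Qs = 8·5040 - 29568 = 10752.
Only 10752 units reach the market. On the demand curve, the marginal buyer's willingness to pay at Q = 10752 is (42432 - 10752)/4 = 7920.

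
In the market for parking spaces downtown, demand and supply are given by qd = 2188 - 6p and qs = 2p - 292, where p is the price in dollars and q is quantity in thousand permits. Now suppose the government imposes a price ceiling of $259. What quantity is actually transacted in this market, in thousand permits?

Without the control the market clears where 2188 - 6p = 2p - 292, i.e. p* = 310 and q* = 328.
Since 259 < 310, the ceiling is binding.
At p = 259: qd = 2188 - 6·259 = 634 and qs = 2·259 - 292 = 226.
The quantity actually transacted is the short side, supply: 226.

226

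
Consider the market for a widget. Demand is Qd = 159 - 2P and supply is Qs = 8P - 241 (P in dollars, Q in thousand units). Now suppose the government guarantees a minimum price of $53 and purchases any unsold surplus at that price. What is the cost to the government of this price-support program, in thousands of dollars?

6890

In a free market, 159 - 2P = 8P - 241 gives the equilibrium P* = 40, Q* = 79.
Since 53 > 40, the floor is binding.
At P = 53: Qd = 159 - 2·53 = 53 and Qs = 8·53 - 241 = 183.
Surplus = Qs - Qd = 130.
Government expenditure = surplus × support price = 130 × 53 = 6890.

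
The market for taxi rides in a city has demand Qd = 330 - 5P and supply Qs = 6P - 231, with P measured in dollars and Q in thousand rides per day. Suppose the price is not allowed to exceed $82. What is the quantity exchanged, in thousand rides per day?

75

Equilibrium: 330 - 5P = 6P - 231, so 561 = 11P and P* = 51, Q* = 75.
Since 82 is above P* = 51, the ceiling does not bind and the free-market outcome prevails.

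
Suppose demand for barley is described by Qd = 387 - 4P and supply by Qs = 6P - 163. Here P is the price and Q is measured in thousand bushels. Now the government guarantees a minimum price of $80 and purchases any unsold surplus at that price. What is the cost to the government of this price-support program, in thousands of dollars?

20000

Setting quantity demanded equal to quantity supplied, 387 - 4P = 6P - 163, gives P* = 55 and Q* = 167.
Because the floor (80) lies above the market-clearing price, it is binding.
At P = 80: Qd = 387 - 4·80 = 67 and Qs = 6·80 - 163 = 317.
Surplus = Qs - Qd = 250.
Government expenditure = surplus × support price = 250 × 80 = 20000.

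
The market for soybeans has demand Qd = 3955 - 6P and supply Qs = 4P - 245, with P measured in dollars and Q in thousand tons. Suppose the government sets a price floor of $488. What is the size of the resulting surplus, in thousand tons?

Equilibrium: 3955 - 6P = 4P - 245, so 4200 = 10P and P* = 420, Q* = 1435.
The floor of 488 is above the equilibrium price 420, so it binds.
At P = 488: Qd = 3955 - 6·488 = 1027 and Qs = 4·488 - 245 = 1707.
Surplus = Qs - Qd = 1707 - 1027 = 680.

680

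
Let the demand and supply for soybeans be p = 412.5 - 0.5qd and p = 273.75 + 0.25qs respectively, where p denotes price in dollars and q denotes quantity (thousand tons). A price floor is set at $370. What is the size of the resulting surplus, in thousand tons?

Rearranging demand gives qd = 825 - 2p; rearranging supply gives qs = 4p - 1095. Setting quantity demanded equal to quantity supplied, 825 - 2p = 4p - 1095, gives p* = 320 and q* = 185.
Since 370 > 320, the floor is binding.
At p = 370: qd = 825 - 2·370 = 85 and qs = 4·370 - 1095 = 385.
Surplus = qs - qd = 385 - 85 = 300.

300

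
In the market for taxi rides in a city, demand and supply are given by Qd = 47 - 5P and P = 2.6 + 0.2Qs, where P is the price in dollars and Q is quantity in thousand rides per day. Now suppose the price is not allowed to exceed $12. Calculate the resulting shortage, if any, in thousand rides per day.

0

Rearranging supply gives Qs = 5P - 13. Equilibrium: 47 - 5P = 5P - 13, so 60 = 10P and P* = 6, Q* = 17.
The ceiling of 12 is above the equilibrium price 6, so it is not binding; the market clears at P* = 6, Q* = 17.
Since the control does not bind, there is no shortage.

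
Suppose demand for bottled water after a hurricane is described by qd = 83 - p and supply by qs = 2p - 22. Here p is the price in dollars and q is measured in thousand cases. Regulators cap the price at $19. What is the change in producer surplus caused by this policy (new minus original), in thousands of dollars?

-512

Equilibrium: 83 - p = 2p - 22, so 105 = 3p and p* = 35, q* = 48.
Since 19 < 35, the ceiling is binding.
At p = 19: qd = 83 - 19 = 64 and qs = 2·19 - 22 = 16.
Producer surplus without the control is ½ · (35 - 11) · 48 = 576.
With the ceiling, producers sell 16 units at 19, so PS = ½ · (19 - 11) · 16 = 64.
Change in producer surplus = 64 - 576 = -512.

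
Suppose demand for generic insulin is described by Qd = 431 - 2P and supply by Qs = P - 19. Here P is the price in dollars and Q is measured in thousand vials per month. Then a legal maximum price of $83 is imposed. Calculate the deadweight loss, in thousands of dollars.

3366.75

Equilibrium: 431 - 2P = P - 19, so 450 = 3P and P* = 150, Q* = 131.
Since 83 < 150, the ceiling is binding.
At P = 83: Qd = 431 - 2·83 = 265 and Qs = 83 - 19 = 64.
Quantity traded falls to 64. At Q = 64 the demand price is (431 - 64)/2 = 183.5 and the supply price is 19 + 64 = 83.
Deadweight loss = ½ · (183.5 - 83) · (131 - 64) = ½ · 100.5 · 67 = 3366.75.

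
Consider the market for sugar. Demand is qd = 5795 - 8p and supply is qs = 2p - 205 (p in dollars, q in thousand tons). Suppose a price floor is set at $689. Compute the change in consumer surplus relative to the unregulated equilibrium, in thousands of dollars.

-56871

Setting quantity demanded equal to quantity supplied, 5795 - 8p = 2p - 205, gives p* = 600 and q* = 995.
The floor of 689 is above the equilibrium price 600, so it binds.
At p = 689: qd = 5795 - 8·689 = 283 and qs = 2·689 - 205 = 1173.
Consumer surplus without the control is ½ · (724.375 - 600) · 995 = 61876.5625.
With the floor, consumers buy 283 units at 689, so CS = ½ · (724.375 - 689) · 283 = 5005.5625.
Change in consumer surplus = 5005.5625 - 61876.5625 = -56871.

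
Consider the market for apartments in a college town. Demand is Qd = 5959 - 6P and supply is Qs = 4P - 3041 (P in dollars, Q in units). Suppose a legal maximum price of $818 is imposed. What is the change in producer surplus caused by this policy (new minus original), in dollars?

-32390

Without the control the market clears where 5959 - 6P = 4P - 3041, i.e. P* = 900 and Q* = 559.
Since 818 < 900, the ceiling is binding.
At P = 818: Qd = 5959 - 6·818 = 1051 and Qs = 4·818 - 3041 = 231.
Producer surplus without the control is ½ · (900 - 760.25) · 559 = 39060.125.
With the ceiling, producers sell 231 units at 818, so PS = ½ · (818 - 760.25) · 231 = 6670.125.
Change in producer surplus = 6670.125 - 39060.125 = -32390.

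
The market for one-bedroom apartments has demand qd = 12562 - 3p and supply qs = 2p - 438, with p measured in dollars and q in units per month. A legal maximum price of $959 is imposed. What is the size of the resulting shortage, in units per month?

In a free market, 12562 - 3p = 2p - 438 gives the equilibrium p* = 2600, q* = 4762.
Since 959 < 2600, the ceiling is binding.
At p = 959: qd = 12562 - 3·959 = 9685 and qs = 2·959 - 438 = 1480.
Shortage = qd - qs = 9685 - 1480 = 8205.

8205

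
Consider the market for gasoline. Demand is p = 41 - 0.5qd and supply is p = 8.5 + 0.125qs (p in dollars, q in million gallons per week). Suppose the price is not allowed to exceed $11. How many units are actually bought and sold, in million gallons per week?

20

Rearranging demand gives qd = 82 - 2p; rearranging supply gives qs = 8p - 68. Setting quantity demanded equal to quantity supplied, 82 - 2p = 8p - 68, gives p* = 15 and q* = 52.
Since 11 < 15, the ceiling is binding.
At p = 11: qd = 82 - 2·11 = 60 and qs = 8·11 - 68 = 20.
The quantity actually transacted is the short side, supply: 20.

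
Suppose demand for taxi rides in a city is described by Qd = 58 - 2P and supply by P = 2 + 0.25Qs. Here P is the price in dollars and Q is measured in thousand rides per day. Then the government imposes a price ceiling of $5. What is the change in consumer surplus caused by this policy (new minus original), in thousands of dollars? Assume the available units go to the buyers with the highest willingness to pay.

Rearranging supply gives Qs = 4P - 8. Setting quantity demanded equal to quantity supplied, 58 - 2P = 4P - 8, gives P* = 11 and Q* = 36.
The ceiling of 5 is below the equilibrium price 11, so it binds.
At P = 5: Qd = 58 - 2·5 = 48 and Qs = 4·5 - 8 = 12.
Consumer surplus without the control is ½ · (29 - 11) · 36 = 324.
With the ceiling, 12 units are sold at 5 (assume they go to the highest-value buyers). The demand price at Q = 12 is 23, so CS = ½ · [(29 - 5) + (23 - 5)] · 12 = 252.
Change in consumer surplus = 252 - 324 = -72.

-72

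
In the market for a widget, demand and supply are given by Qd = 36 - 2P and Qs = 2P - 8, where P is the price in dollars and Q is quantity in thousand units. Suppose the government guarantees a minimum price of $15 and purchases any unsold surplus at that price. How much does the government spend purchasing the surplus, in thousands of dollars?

In a free market, 36 - 2P = 2P - 8 gives the equilibrium P* = 11, Q* = 14.
The floor of 15 is above the equilibrium price 11, so it binds.
At P = 15: Qd = 36 - 2·15 = 6 and Qs = 2·15 - 8 = 22.
Surplus = Qs - Qd = 16.
Government expenditure = surplus × support price = 16 × 15 = 240.

240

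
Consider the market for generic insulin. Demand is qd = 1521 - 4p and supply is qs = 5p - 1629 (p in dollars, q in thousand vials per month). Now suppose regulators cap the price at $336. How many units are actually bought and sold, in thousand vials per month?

51

In a free market, 1521 - 4p = 5p - 1629 gives the equilibrium p* = 350, q* = 121.
Since 336 < 350, the ceiling is binding.
At p = 336: qd = 1521 - 4·336 = 177 and qs = 5·336 - 1629 = 51.
The quantity actually transacted is the short side, supply: 51.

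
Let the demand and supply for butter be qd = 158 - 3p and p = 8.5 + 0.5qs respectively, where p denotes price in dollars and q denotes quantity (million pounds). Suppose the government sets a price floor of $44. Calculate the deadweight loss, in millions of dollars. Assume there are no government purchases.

303.75

Rearranging supply gives qs = 2p - 17. In a free market, 158 - 3p = 2p - 17 gives the equilibrium p* = 35, q* = 53.
Since 44 > 35, the floor is binding.
At p = 44: qd = 158 - 3·44 = 26 and qs = 2·44 - 17 = 71.
Quantity traded falls to 26. At q = 26 the demand price is (158 - 26)/3 = 44 and the supply price is (17 + 26)/2 = 21.5.
Deadweight loss = ½ · (44 - 21.5) · (53 - 26) = ½ · 22.5 · 27 = 303.75.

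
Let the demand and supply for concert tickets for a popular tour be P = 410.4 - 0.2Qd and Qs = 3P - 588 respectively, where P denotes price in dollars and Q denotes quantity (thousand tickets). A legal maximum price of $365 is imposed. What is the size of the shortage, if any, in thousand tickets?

Rearranging demand gives Qd = 2052 - 5P. Without the control the market clears where 2052 - 5P = 3P - 588, i.e. P* = 330 and Q* = 402.
The ceiling of 365 is above the equilibrium price 330, so it is not binding; the market clears at P* = 330, Q* = 402.
Since the control does not bind, there is no shortage.

0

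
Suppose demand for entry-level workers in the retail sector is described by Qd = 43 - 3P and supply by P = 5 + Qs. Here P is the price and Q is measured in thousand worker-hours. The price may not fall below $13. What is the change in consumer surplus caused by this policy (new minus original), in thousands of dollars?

-5.5

Rearranging supply gives Qs = P - 5. Setting quantity demanded equal to quantity supplied, 43 - 3P = P - 5, gives P* = 12 and Q* = 7.
Since 13 > 12, the floor is binding.
At P = 13: Qd = 43 - 3·13 = 4 and Qs = 13 - 5 = 8.
Consumer surplus without the control is ½ · (43/3 - 12) · 7 = 49/6.
With the floor, consumers buy 4 units at 13, so CS = ½ · (43/3 - 13) · 4 = 8/3.
Change in consumer surplus = 8/3 - 49/6 = -5.5.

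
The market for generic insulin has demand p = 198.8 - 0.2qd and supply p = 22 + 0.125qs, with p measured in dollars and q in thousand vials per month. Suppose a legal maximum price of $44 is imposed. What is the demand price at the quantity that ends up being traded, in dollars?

Rearranging demand gives qd = 994 - 5p; rearranging supply gives qs = 8p - 176. Equilibrium: 994 - 5p = 8p - 176, so 1170 = 13p and p* = 90, q* = 544.
Since 44 < 90, the ceiling is binding.
At p = 44: qd = 994 - 5·44 = 774 and qs = 8·44 - 176 = 176.
Only 176 units reach the market. On the demand curve, the marginal buyer's willingness to pay at q = 176 is (994 - 176)/5 = 163.6.

163.6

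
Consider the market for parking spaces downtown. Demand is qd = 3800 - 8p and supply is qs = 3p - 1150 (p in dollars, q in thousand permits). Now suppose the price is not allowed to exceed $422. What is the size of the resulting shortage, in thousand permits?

Setting quantity demanded equal to quantity supplied, 3800 - 8p = 3p - 1150, gives p* = 450 and q* = 200.
The ceiling of 422 is below the equilibrium price 450, so it binds.
At p = 422: qd = 3800 - 8·422 = 424 and qs = 3·422 - 1150 = 116.
Shortage = qd - qs = 424 - 116 = 308.

308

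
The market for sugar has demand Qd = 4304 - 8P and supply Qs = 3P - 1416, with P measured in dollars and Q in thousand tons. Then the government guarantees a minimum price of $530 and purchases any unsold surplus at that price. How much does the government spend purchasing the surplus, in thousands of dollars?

Setting quantity demanded equal to quantity supplied, 4304 - 8P = 3P - 1416, gives P* = 520 and Q* = 144.
The floor of 530 is above the equilibrium price 520, so it binds.
At P = 530: Qd = 4304 - 8·530 = 64 and Qs = 3·530 - 1416 = 174.
Surplus = Qs - Qd = 110.
Government expenditure = surplus × support price = 110 × 530 = 58300.

58300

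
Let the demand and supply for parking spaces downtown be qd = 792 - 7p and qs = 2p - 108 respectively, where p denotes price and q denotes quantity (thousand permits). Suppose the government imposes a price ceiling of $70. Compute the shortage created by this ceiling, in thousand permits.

In a free market, 792 - 7p = 2p - 108 gives the equilibrium p* = 100, q* = 92.
The ceiling of 70 is below the equilibrium price 100, so it binds.
At p = 70: qd = 792 - 7·70 = 302 and qs = 2·70 - 108 = 32.
Shortage = qd - qs = 302 - 32 = 270.

270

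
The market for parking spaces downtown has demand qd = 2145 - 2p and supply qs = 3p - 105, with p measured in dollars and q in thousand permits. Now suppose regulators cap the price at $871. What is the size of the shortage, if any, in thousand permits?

Without the control the market clears where 2145 - 2p = 3p - 105, i.e. p* = 450 and q* = 1245.
Since 871 is above p* = 450, the ceiling does not bind and the free-market outcome prevails.
Since the control does not bind, there is no shortage.

0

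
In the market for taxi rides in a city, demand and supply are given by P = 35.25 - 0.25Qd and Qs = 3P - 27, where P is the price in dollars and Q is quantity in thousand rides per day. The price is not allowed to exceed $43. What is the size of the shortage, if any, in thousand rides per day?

0

Rearranging demand gives Qd = 141 - 4P. In a free market, 141 - 4P = 3P - 27 gives the equilibrium P* = 24, Q* = 45.
The ceiling of 43 is above the equilibrium price 24, so it is not binding; the market clears at P* = 24, Q* = 45.
Since the control does not bind, there is no shortage.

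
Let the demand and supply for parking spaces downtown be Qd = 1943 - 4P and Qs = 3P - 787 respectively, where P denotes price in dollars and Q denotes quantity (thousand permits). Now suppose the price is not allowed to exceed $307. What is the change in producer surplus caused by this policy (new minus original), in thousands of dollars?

-21455.5

Setting quantity demanded equal to quantity supplied, 1943 - 4P = 3P - 787, gives P* = 390 and Q* = 383.
Since 307 < 390, the ceiling is binding.
At P = 307: Qd = 1943 - 4·307 = 715 and Qs = 3·307 - 787 = 134.
Producer surplus without the control is ½ · (390 - 787/3) · 383 = 146689/6.
With the ceiling, producers sell 134 units at 307, so PS = ½ · (307 - 787/3) · 134 = 8978/3.
Change in producer surplus = 8978/3 - 146689/6 = -21455.5.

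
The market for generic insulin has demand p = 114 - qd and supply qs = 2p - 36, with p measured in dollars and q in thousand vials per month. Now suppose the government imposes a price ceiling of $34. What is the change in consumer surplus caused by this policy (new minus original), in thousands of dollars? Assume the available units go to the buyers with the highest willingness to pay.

0

Rearranging demand gives qd = 114 - p. In a free market, 114 - p = 2p - 36 gives the equilibrium p* = 50, q* = 64.
The ceiling of 34 is below the equilibrium price 50, so it binds.
At p = 34: qd = 114 - 34 = 80 and qs = 2·34 - 36 = 32.
Consumer surplus without the control is ½ · (114 - 50) · 64 = 2048.
With the ceiling, 32 units are sold at 34 (assume they go to the highest-value buyers). The demand price at q = 32 is 82, so CS = ½ · [(114 - 34) + (82 - 34)] · 32 = 2048.
Change in consumer surplus = 2048 - 2048 = 0.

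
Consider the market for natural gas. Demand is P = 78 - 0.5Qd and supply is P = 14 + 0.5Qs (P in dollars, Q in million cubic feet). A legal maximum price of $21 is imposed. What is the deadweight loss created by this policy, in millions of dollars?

1250

Rearranging demand gives Qd = 156 - 2P; rearranging supply gives Qs = 2P - 28. Setting quantity demanded equal to quantity supplied, 156 - 2P = 2P - 28, gives P* = 46 and Q* = 64.
The ceiling of 21 is below the equilibrium price 46, so it binds.
At P = 21: Qd = 156 - 2·21 = 114 and Qs = 2·21 - 28 = 14.
Quantity traded falls to 14. At Q = 14 the demand price is (156 - 14)/2 = 71 and the supply price is (28 + 14)/2 = 21.
Deadweight loss = ½ · (71 - 21) · (64 - 14) = ½ · 50 · 50 = 1250.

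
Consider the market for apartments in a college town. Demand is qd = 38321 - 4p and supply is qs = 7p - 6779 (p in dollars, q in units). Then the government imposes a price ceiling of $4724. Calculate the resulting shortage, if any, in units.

Without the control the market clears where 38321 - 4p = 7p - 6779, i.e. p* = 4100 and q* = 21921.
Since 4724 is above p* = 4100, the ceiling does not bind and the free-market outcome prevails.
Since the control does not bind, there is no shortage.

0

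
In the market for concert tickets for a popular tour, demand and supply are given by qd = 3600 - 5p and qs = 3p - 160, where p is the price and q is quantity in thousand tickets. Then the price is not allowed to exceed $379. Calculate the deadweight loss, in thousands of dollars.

In a free market, 3600 - 5p = 3p - 160 gives the equilibrium p* = 470, q* = 1250.
The ceiling of 379 is below the equilibrium price 470, so it binds.
At p = 379: qd = 3600 - 5·379 = 1705 and qs = 3·379 - 160 = 977.
Quantity traded falls to 977. At q = 977 the demand price is (3600 - 977)/5 = 524.6 and the supply price is (160 + 977)/3 = 379.
Deadweight loss = ½ · (524.6 - 379) · (1250 - 977) = ½ · 145.6 · 273 = 19874.4.

19874.4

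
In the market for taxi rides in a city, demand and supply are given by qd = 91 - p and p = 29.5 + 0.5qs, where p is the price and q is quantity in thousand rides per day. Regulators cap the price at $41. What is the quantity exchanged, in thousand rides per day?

23

Rearranging supply gives qs = 2p - 59. In a free market, 91 - p = 2p - 59 gives the equilibrium p* = 50, q* = 41.
The ceiling of 41 is below the equilibrium price 50, so it binds.
At p = 41: qd = 91 - 41 = 50 and qs = 2·41 - 59 = 23.
The quantity actually transacted is the short side, supply: 23.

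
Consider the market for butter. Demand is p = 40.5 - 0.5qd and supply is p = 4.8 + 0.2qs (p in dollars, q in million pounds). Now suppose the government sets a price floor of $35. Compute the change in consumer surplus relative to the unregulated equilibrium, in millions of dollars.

-620

Rearranging demand gives qd = 81 - 2p; rearranging supply gives qs = 5p - 24. Equilibrium: 81 - 2p = 5p - 24, so 105 = 7p and p* = 15, q* = 51.
The floor of 35 is above the equilibrium price 15, so it binds.
At p = 35: qd = 81 - 2·35 = 11 and qs = 5·35 - 24 = 151.
Consumer surplus without the control is ½ · (40.5 - 15) · 51 = 650.25.
With the floor, consumers buy 11 units at 35, so CS = ½ · (40.5 - 35) · 11 = 30.25.
Change in consumer surplus = 30.25 - 650.25 = -620.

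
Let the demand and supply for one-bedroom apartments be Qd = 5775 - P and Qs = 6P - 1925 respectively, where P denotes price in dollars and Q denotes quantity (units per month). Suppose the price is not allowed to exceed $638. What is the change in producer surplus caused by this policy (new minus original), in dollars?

Without the control the market clears where 5775 - P = 6P - 1925, i.e. P* = 1100 and Q* = 4675.
Since 638 < 1100, the ceiling is binding.
At P = 638: Qd = 5775 - 638 = 5137 and Qs = 6·638 - 1925 = 1903.
Producer surplus without the control is ½ · (1100 - 1925/6) · 4675 = 21855625/12.
With the ceiling, producers sell 1903 units at 638, so PS = ½ · (638 - 1925/6) · 1903 = 3621409/12.
Change in producer surplus = 3621409/12 - 21855625/12 = -1519518.

-1519518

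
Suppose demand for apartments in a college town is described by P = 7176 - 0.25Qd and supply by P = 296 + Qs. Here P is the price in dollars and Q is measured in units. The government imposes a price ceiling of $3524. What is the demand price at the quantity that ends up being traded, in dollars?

Rearranging demand gives Qd = 28704 - 4P; rearranging supply gives Qs = P - 296. In a free market, 28704 - 4P = P - 296 gives the equilibrium P* = 5800, Q* = 5504.
The ceiling of 3524 is below the equilibrium price 5800, so it binds.
At P = 3524: Qd = 28704 - 4·3524 = 14608 and Qs = 3524 - 296 = 3228.
Only 3228 units reach the market. On the demand curve, the marginal buyer's willingness to pay at Q = 3228 is (28704 - 3228)/4 = 6369.

6369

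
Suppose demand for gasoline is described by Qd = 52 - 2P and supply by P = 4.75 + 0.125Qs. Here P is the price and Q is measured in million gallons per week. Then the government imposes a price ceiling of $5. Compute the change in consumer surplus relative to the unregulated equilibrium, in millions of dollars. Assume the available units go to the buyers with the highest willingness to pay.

Rearranging supply gives Qs = 8P - 38. In a free market, 52 - 2P = 8P - 38 gives the equilibrium P* = 9, Q* = 34.
The ceiling of 5 is below the equilibrium price 9, so it binds.
At P = 5: Qd = 52 - 2·5 = 42 and Qs = 8·5 - 38 = 2.
Consumer surplus without the control is ½ · (26 - 9) · 34 = 289.
With the ceiling, 2 units are sold at 5 (assume they go to the highest-value buyers). The demand price at Q = 2 is 25, so CS = ½ · [(26 - 5) + (25 - 5)] · 2 = 41.
Change in consumer surplus = 41 - 289 = -248.

-248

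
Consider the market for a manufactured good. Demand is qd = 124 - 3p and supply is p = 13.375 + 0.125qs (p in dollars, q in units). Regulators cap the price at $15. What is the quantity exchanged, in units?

Rearranging supply gives qs = 8p - 107. Setting quantity demanded equal to quantity supplied, 124 - 3p = 8p - 107, gives p* = 21 and q* = 61.
The ceiling of 15 is below the equilibrium price 21, so it binds.
At p = 15: qd = 124 - 3·15 = 79 and qs = 8·15 - 107 = 13.
The quantity actually transacted is the short side, supply: 13.

13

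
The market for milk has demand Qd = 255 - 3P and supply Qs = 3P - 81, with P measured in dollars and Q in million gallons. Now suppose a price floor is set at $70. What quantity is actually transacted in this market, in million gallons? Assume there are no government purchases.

Equilibrium: 255 - 3P = 3P - 81, so 336 = 6P and P* = 56, Q* = 87.
Since 70 > 56, the floor is binding.
At P = 70: Qd = 255 - 3·70 = 45 and Qs = 3·70 - 81 = 129.
The quantity actually transacted is the short side, demand: 45.

45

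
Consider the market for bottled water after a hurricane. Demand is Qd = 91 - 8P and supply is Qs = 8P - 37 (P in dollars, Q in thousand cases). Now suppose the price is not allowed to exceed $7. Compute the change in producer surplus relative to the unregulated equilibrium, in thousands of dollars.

-23

Setting quantity demanded equal to quantity supplied, 91 - 8P = 8P - 37, gives P* = 8 and Q* = 27.
The ceiling of 7 is below the equilibrium price 8, so it binds.
At P = 7: Qd = 91 - 8·7 = 35 and Qs = 8·7 - 37 = 19.
Producer surplus without the control is ½ · (8 - 4.625) · 27 = 45.5625.
With the ceiling, producers sell 19 units at 7, so PS = ½ · (7 - 4.625) · 19 = 22.5625.
Change in producer surplus = 22.5625 - 45.5625 = -23.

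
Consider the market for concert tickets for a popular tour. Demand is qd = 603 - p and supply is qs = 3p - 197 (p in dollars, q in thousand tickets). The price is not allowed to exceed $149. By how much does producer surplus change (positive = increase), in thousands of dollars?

In a free market, 603 - p = 3p - 197 gives the equilibrium p* = 200, q* = 403.
The ceiling of 149 is below the equilibrium price 200, so it binds.
At p = 149: qd = 603 - 149 = 454 and qs = 3·149 - 197 = 250.
Producer surplus without the control is ½ · (200 - 197/3) · 403 = 162409/6.
With the ceiling, producers sell 250 units at 149, so PS = ½ · (149 - 197/3) · 250 = 31250/3.
Change in producer surplus = 31250/3 - 162409/6 = -16651.5.

-16651.5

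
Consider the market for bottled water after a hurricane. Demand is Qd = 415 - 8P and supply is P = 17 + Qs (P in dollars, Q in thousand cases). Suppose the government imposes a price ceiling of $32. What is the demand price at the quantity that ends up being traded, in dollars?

Rearranging supply gives Qs = P - 17. Without the control the market clears where 415 - 8P = P - 17, i.e. P* = 48 and Q* = 31.
Because the ceiling (32) lies below the market-clearing price, it is binding.
At P = 32: Qd = 415 - 8·32 = 159 and Qs = 32 - 17 = 15.
Only 15 units reach the market. On the demand curve, the marginal buyer's willingness to pay at Q = 15 is (415 - 15)/8 = 50.

50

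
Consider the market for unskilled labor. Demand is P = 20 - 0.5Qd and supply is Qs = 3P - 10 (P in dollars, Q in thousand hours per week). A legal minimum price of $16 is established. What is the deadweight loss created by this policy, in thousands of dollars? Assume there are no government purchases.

60

Rearranging demand gives Qd = 40 - 2P. Without the control the market clears where 40 - 2P = 3P - 10, i.e. P* = 10 and Q* = 20.
The floor of 16 is above the equilibrium price 10, so it binds.
At P = 16: Qd = 40 - 2·16 = 8 and Qs = 3·16 - 10 = 38.
Quantity traded falls to 8. At Q = 8 the demand price is (40 - 8)/2 = 16 and the supply price is (10 + 8)/3 = 6.
Deadweight loss = ½ · (16 - 6) · (20 - 8) = ½ · 10 · 12 = 60.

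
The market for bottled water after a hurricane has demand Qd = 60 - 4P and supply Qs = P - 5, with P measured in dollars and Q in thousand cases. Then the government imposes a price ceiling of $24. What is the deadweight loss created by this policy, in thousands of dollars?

Equilibrium: 60 - 4P = P - 5, so 65 = 5P and P* = 13, Q* = 8.
The ceiling of 24 is above the equilibrium price 13, so it is not binding; the market clears at P* = 13, Q* = 8.
Since the control does not bind, no trades are prevented and deadweight loss is zero.

0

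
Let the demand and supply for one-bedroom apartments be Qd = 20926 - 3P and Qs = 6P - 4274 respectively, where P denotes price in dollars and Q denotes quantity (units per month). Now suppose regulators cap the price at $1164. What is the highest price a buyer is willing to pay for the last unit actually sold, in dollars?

6072

Without the control the market clears where 20926 - 3P = 6P - 4274, i.e. P* = 2800 and Q* = 12526.
Since 1164 < 2800, the ceiling is binding.
At P = 1164: Qd = 20926 - 3·1164 = 17434 and Qs = 6·1164 - 4274 = 2710.
Only 2710 units reach the market. On the demand curve, the marginal buyer's willingness to pay at Q = 2710 is (20926 - 2710)/3 = 6072.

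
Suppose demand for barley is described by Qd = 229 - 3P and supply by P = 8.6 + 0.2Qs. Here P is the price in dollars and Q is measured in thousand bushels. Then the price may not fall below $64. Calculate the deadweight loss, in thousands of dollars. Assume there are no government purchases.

2160

Rearranging supply gives Qs = 5P - 43. In a free market, 229 - 3P = 5P - 43 gives the equilibrium P* = 34, Q* = 127.
Since 64 > 34, the floor is binding.
At P = 64: Qd = 229 - 3·64 = 37 and Qs = 5·64 - 43 = 277.
Quantity traded falls to 37. At Q = 37 the demand price is (229 - 37)/3 = 64 and the supply price is (43 + 37)/5 = 16.
Deadweight loss = ½ · (64 - 16) · (127 - 37) = ½ · 48 · 90 = 2160.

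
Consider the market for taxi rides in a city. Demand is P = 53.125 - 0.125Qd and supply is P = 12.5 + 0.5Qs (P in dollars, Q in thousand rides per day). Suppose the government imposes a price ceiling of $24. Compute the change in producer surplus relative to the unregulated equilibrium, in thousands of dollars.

Rearranging demand gives Qd = 425 - 8P; rearranging supply gives Qs = 2P - 25. Equilibrium: 425 - 8P = 2P - 25, so 450 = 10P and P* = 45, Q* = 65.
The ceiling of 24 is below the equilibrium price 45, so it binds.
At P = 24: Qd = 425 - 8·24 = 233 and Qs = 2·24 - 25 = 23.
Producer surplus without the control is ½ · (45 - 12.5) · 65 = 1056.25.
With the ceiling, producers sell 23 units at 24, so PS = ½ · (24 - 12.5) · 23 = 132.25.
Change in producer surplus = 132.25 - 1056.25 = -924.

-924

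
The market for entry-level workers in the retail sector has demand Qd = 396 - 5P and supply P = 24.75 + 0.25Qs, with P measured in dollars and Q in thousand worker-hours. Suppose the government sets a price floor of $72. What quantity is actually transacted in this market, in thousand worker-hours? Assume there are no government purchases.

Rearranging supply gives Qs = 4P - 99. Setting quantity demanded equal to quantity supplied, 396 - 5P = 4P - 99, gives P* = 55 and Q* = 121.
The floor of 72 is above the equilibrium price 55, so it binds.
At P = 72: Qd = 396 - 5·72 = 36 and Qs = 4·72 - 99 = 189.
The quantity actually transacted is the short side, demand: 36.

36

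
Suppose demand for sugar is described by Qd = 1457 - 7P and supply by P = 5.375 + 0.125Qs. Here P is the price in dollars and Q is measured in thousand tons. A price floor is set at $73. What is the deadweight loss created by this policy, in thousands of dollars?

0

Rearranging supply gives Qs = 8P - 43. In a free market, 1457 - 7P = 8P - 43 gives the equilibrium P* = 100, Q* = 757.
Since 73 is below P* = 100, the floor does not bind and the free-market outcome prevails.
Since the control does not bind, no trades are prevented and deadweight loss is zero.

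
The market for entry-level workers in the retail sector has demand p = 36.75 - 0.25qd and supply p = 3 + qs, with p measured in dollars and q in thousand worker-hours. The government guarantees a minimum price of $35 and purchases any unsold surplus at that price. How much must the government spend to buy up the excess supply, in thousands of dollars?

875

Rearranging demand gives qd = 147 - 4p; rearranging supply gives qs = p - 3. Equilibrium: 147 - 4p = p - 3, so 150 = 5p and p* = 30, q* = 27.
Because the floor (35) lies above the market-clearing price, it is binding.
At p = 35: qd = 147 - 4·35 = 7 and qs = 35 - 3 = 32.
Surplus = qs - qd = 25.
Government expenditure = surplus × support price = 25 × 35 = 875.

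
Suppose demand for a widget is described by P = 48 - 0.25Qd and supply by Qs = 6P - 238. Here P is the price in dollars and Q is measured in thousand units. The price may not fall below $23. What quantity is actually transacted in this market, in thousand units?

Rearranging demand gives Qd = 192 - 4P. Equilibrium: 192 - 4P = 6P - 238, so 430 = 10P and P* = 43, Q* = 20.
Since 23 is below P* = 43, the floor does not bind and the free-market outcome prevails.

20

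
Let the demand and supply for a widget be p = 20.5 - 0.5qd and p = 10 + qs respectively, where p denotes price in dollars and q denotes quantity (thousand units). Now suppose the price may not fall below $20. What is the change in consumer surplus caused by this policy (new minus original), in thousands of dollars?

Rearranging demand gives qd = 41 - 2p; rearranging supply gives qs = p - 10. In a free market, 41 - 2p = p - 10 gives the equilibrium p* = 17, q* = 7.
Since 20 > 17, the floor is binding.
At p = 20: qd = 41 - 2·20 = 1 and qs = 20 - 10 = 10.
Consumer surplus without the control is ½ · (20.5 - 17) · 7 = 12.25.
With the floor, consumers buy 1 units at 20, so CS = ½ · (20.5 - 20) · 1 = 0.25.
Change in consumer surplus = 0.25 - 12.25 = -12.

-12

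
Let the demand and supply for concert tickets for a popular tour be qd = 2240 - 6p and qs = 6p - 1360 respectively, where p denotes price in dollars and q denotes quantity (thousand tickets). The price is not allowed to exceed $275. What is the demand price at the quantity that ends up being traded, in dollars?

In a free market, 2240 - 6p = 6p - 1360 gives the equilibrium p* = 300, q* = 440.
Since 275 < 300, the ceiling is binding.
At p = 275: qd = 2240 - 6·275 = 590 and qs = 6·275 - 1360 = 290.
Only 290 units reach the market. On the demand curve, the marginal buyer's willingness to pay at q = 290 is (2240 - 290)/6 = 325.

325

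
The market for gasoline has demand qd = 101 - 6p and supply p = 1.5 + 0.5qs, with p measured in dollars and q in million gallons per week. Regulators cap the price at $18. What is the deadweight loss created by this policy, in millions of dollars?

0

Rearranging supply gives qs = 2p - 3. In a free market, 101 - 6p = 2p - 3 gives the equilibrium p* = 13, q* = 23.
Since 18 is above p* = 13, the ceiling does not bind and the free-market outcome prevails.
Since the control does not bind, no trades are prevented and deadweight loss is zero.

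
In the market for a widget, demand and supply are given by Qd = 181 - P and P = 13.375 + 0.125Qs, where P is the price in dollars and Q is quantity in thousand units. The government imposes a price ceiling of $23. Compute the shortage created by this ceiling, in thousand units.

Rearranging supply gives Qs = 8P - 107. Equilibrium: 181 - P = 8P - 107, so 288 = 9P and P* = 32, Q* = 149.
The ceiling of 23 is below the equilibrium price 32, so it binds.
At P = 23: Qd = 181 - 23 = 158 and Qs = 8·23 - 107 = 77.
Shortage = Qd - Qs = 158 - 77 = 81.

81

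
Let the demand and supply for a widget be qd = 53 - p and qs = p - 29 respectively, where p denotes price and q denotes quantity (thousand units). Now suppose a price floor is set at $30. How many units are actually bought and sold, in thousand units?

Without the control the market clears where 53 - p = p - 29, i.e. p* = 41 and q* = 12.
The floor of 30 is below the equilibrium price 41, so it is not binding; the market clears at p* = 41, q* = 12.

12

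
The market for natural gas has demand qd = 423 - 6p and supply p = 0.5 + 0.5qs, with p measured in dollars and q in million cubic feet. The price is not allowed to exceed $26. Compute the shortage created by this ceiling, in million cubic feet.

216

Rearranging supply gives qs = 2p - 1. In a free market, 423 - 6p = 2p - 1 gives the equilibrium p* = 53, q* = 105.
Since 26 < 53, the ceiling is binding.
At p = 26: qd = 423 - 6·26 = 267 and qs = 2·26 - 1 = 51.
Shortage = qd - qs = 267 - 51 = 216.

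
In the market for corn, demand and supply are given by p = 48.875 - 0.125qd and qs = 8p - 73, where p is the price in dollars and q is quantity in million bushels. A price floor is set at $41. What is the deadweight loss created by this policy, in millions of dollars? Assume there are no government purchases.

Rearranging demand gives qd = 391 - 8p. Setting quantity demanded equal to quantity supplied, 391 - 8p = 8p - 73, gives p* = 29 and q* = 159.
Because the floor (41) lies above the market-clearing price, it is binding.
At p = 41: qd = 391 - 8·41 = 63 and qs = 8·41 - 73 = 255.
Quantity traded falls to 63. At q = 63 the demand price is (391 - 63)/8 = 41 and the supply price is (73 + 63)/8 = 17.
Deadweight loss = ½ · (41 - 17) · (159 - 63) = ½ · 24 · 96 = 1152.

1152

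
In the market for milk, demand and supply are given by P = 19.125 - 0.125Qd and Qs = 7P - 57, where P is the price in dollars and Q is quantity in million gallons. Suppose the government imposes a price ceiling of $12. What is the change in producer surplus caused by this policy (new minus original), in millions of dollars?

-68

Rearranging demand gives Qd = 153 - 8P. Setting quantity demanded equal to quantity supplied, 153 - 8P = 7P - 57, gives P* = 14 and Q* = 41.
Since 12 < 14, the ceiling is binding.
At P = 12: Qd = 153 - 8·12 = 57 and Qs = 7·12 - 57 = 27.
Producer surplus without the control is ½ · (14 - 57/7) · 41 = 1681/14.
With the ceiling, producers sell 27 units at 12, so PS = ½ · (12 - 57/7) · 27 = 729/14.
Change in producer surplus = 729/14 - 1681/14 = -68.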